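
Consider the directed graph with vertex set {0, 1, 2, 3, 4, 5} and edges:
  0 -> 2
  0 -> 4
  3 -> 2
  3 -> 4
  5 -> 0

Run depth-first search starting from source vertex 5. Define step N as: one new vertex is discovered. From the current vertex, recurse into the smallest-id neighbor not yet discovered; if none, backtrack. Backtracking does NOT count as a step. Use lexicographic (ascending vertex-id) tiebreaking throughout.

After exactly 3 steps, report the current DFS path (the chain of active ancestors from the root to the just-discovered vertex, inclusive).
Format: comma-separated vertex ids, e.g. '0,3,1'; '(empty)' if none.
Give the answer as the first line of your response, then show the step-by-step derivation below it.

5,0,2

step 1: discover 5; path=5; order=5
step 2: discover 0; path=5>0; order=5,0
step 3: discover 2; path=5>0>2; order=5,0,2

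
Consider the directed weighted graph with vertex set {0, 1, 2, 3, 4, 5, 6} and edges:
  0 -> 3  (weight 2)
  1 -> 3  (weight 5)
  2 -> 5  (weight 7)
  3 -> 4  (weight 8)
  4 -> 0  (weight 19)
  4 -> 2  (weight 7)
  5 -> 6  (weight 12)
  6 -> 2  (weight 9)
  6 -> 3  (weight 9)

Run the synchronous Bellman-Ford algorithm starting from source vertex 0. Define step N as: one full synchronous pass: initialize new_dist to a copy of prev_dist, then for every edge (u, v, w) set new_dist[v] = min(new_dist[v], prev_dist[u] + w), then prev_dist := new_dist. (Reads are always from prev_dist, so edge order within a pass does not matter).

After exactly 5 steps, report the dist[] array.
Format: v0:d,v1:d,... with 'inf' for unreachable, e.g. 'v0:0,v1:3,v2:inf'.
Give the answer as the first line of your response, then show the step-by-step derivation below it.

v0:0,v1:inf,v2:17,v3:2,v4:10,v5:24,v6:36

step 1: dist = v0:0,v1:inf,v2:inf,v3:2,v4:inf,v5:inf,v6:inf
step 2: dist = v0:0,v1:inf,v2:inf,v3:2,v4:10,v5:inf,v6:inf
step 3: dist = v0:0,v1:inf,v2:17,v3:2,v4:10,v5:inf,v6:inf
step 4: dist = v0:0,v1:inf,v2:17,v3:2,v4:10,v5:24,v6:inf
step 5: dist = v0:0,v1:inf,v2:17,v3:2,v4:10,v5:24,v6:36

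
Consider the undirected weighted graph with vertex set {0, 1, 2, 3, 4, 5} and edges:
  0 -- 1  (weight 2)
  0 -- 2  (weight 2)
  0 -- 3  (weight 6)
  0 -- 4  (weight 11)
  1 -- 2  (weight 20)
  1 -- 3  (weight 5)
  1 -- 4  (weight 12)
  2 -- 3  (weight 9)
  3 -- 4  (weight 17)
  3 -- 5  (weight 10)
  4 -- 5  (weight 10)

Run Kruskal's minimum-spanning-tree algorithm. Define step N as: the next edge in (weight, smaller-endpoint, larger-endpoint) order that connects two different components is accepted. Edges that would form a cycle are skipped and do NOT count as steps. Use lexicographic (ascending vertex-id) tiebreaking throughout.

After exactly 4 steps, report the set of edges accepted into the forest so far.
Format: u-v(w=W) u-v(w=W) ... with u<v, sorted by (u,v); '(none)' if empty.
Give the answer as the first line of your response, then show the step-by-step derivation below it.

0-1(w=2) 0-2(w=2) 1-3(w=5) 3-5(w=10)

step 1: add edge 0-1 (w=2); MST = {0-1(w=2)}
step 2: add edge 0-2 (w=2); MST = {0-1(w=2) 0-2(w=2)}
step 3: add edge 1-3 (w=5); MST = {0-1(w=2) 0-2(w=2) 1-3(w=5)}
step 4: add edge 3-5 (w=10); MST = {0-1(w=2) 0-2(w=2) 1-3(w=5) 3-5(w=10)}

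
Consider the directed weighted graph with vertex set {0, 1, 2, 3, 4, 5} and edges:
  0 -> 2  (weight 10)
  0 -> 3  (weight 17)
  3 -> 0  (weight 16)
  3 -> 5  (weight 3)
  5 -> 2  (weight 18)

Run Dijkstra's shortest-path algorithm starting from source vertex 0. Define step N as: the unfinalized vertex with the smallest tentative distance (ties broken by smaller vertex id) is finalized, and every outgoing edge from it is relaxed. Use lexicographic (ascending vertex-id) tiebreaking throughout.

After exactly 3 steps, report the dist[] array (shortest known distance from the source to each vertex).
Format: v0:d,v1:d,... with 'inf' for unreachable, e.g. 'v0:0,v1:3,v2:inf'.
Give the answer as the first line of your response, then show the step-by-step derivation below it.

v0:0,v1:inf,v2:10,v3:17,v4:inf,v5:20

step 1: dist = v0:0,v1:inf,v2:10,v3:17,v4:inf,v5:inf
step 2: dist = v0:0,v1:inf,v2:10,v3:17,v4:inf,v5:inf
step 3: dist = v0:0,v1:inf,v2:10,v3:17,v4:inf,v5:20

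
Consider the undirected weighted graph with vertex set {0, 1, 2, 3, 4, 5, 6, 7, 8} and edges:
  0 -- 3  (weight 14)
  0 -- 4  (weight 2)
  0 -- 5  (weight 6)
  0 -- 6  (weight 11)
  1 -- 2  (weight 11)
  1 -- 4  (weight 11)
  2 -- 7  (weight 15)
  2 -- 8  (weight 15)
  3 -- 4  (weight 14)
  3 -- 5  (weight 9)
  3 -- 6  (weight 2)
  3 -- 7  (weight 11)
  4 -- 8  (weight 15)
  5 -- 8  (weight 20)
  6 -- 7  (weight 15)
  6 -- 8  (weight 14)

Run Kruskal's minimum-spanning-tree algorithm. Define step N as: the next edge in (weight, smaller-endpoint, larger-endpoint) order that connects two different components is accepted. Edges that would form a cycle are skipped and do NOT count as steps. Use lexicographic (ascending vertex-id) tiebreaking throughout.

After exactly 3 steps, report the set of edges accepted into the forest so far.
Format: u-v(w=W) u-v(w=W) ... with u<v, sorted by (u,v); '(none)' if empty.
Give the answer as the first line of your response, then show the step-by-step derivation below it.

0-4(w=2) 0-5(w=6) 3-6(w=2)

step 1: add edge 0-4 (w=2); MST = {0-4(w=2)}
step 2: add edge 3-6 (w=2); MST = {0-4(w=2) 3-6(w=2)}
step 3: add edge 0-5 (w=6); MST = {0-4(w=2) 0-5(w=6) 3-6(w=2)}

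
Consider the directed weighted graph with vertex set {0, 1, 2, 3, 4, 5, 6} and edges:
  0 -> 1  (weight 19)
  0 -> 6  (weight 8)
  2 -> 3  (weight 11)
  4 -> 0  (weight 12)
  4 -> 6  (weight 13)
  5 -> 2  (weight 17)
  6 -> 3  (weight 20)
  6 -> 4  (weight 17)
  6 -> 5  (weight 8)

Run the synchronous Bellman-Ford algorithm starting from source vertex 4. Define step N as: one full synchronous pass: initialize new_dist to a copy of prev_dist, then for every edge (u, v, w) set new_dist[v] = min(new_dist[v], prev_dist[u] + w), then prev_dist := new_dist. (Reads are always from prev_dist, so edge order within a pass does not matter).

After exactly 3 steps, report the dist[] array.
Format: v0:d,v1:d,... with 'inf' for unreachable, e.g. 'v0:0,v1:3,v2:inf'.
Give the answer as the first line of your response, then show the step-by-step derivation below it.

v0:12,v1:31,v2:38,v3:33,v4:0,v5:21,v6:13

step 1: dist = v0:12,v1:inf,v2:inf,v3:inf,v4:0,v5:inf,v6:13
step 2: dist = v0:12,v1:31,v2:inf,v3:33,v4:0,v5:21,v6:13
step 3: dist = v0:12,v1:31,v2:38,v3:33,v4:0,v5:21,v6:13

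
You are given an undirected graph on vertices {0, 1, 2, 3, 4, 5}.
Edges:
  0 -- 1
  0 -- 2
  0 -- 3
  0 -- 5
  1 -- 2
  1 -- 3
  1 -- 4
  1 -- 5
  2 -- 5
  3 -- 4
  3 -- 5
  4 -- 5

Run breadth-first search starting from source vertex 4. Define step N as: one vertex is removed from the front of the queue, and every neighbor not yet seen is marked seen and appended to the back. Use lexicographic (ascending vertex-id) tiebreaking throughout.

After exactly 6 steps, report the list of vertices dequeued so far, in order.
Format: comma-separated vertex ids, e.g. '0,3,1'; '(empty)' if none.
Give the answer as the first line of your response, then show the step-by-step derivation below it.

4,1,3,5,0,2

step 1: dequeue 4; queue=[1,3,5]; order=4
step 2: dequeue 1; queue=[3,5,0,2]; order=4,1
step 3: dequeue 3; queue=[5,0,2]; order=4,1,3
step 4: dequeue 5; queue=[0,2]; order=4,1,3,5
step 5: dequeue 0; queue=[2]; order=4,1,3,5,0
step 6: dequeue 2; queue=[(empty)]; order=4,1,3,5,0,2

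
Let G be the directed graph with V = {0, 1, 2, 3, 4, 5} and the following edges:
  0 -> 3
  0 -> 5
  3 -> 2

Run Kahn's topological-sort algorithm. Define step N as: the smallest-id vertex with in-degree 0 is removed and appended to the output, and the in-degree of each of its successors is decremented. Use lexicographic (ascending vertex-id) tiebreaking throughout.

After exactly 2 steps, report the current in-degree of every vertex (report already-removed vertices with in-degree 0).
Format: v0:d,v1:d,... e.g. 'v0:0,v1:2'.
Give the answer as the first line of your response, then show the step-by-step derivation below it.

v0:0,v1:0,v2:1,v3:0,v4:0,v5:0

step 1: output 0; order=[0]; indeg=(0,0,1,0,0,0)
step 2: output 1; order=[0,1]; indeg=(0,0,1,0,0,0)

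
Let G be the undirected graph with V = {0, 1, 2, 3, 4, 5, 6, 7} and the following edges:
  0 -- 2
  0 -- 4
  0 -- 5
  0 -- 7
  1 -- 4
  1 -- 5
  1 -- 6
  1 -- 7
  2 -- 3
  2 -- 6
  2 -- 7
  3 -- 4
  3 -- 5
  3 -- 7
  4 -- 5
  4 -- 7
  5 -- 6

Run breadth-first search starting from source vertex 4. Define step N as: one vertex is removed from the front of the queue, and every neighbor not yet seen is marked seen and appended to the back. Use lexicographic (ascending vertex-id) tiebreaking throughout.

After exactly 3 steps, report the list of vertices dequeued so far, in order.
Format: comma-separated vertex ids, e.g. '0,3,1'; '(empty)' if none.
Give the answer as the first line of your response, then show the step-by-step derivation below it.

4,0,1

step 1: dequeue 4; queue=[0,1,3,5,7]; order=4
step 2: dequeue 0; queue=[1,3,5,7,2]; order=4,0
step 3: dequeue 1; queue=[3,5,7,2,6]; order=4,0,1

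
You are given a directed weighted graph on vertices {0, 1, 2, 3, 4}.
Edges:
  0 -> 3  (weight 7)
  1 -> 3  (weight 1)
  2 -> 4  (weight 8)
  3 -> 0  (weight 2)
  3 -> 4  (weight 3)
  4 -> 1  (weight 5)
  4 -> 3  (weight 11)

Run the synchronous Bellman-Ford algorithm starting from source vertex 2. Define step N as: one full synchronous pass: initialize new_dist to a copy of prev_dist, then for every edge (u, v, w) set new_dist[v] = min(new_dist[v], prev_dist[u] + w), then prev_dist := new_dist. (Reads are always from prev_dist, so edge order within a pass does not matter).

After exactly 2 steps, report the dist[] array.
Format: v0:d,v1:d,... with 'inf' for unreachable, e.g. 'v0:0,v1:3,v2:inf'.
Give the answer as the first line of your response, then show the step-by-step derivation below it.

v0:inf,v1:13,v2:0,v3:19,v4:8

step 1: dist = v0:inf,v1:inf,v2:0,v3:inf,v4:8
step 2: dist = v0:inf,v1:13,v2:0,v3:19,v4:8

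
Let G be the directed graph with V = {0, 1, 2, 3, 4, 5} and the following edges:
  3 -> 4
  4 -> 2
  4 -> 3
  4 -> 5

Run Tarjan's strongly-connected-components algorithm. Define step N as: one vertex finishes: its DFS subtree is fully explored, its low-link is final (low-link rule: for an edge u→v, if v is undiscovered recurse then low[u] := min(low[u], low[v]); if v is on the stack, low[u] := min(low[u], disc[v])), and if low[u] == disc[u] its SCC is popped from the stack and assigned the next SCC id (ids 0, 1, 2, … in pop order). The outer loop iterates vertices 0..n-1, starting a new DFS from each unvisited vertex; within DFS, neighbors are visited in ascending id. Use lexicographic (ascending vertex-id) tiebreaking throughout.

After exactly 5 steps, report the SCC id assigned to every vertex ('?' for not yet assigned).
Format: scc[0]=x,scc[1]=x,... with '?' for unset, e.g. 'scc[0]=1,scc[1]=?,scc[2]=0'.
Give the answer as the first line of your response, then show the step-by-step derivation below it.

scc[0]=0,scc[1]=1,scc[2]=2,scc[3]=?,scc[4]=?,scc[5]=3

step 1: low=(low[0]=0,low[1]=?,low[2]=?,low[3]=?,low[4]=?,low[5]=?); scc=(scc[0]=0,scc[1]=?,scc[2]=?,scc[3]=?,scc[4]=?,scc[5]=?)
step 2: low=(low[0]=0,low[1]=1,low[2]=?,low[3]=?,low[4]=?,low[5]=?); scc=(scc[0]=0,scc[1]=1,scc[2]=?,scc[3]=?,scc[4]=?,scc[5]=?)
step 3: low=(low[0]=0,low[1]=1,low[2]=2,low[3]=?,low[4]=?,low[5]=?); scc=(scc[0]=0,scc[1]=1,scc[2]=2,scc[3]=?,scc[4]=?,scc[5]=?)
step 4: low=(low[0]=0,low[1]=1,low[2]=2,low[3]=3,low[4]=3,low[5]=5); scc=(scc[0]=0,scc[1]=1,scc[2]=2,scc[3]=?,scc[4]=?,scc[5]=3)
step 5: low=(low[0]=0,low[1]=1,low[2]=2,low[3]=3,low[4]=3,low[5]=5); scc=(scc[0]=0,scc[1]=1,scc[2]=2,scc[3]=?,scc[4]=?,scc[5]=3)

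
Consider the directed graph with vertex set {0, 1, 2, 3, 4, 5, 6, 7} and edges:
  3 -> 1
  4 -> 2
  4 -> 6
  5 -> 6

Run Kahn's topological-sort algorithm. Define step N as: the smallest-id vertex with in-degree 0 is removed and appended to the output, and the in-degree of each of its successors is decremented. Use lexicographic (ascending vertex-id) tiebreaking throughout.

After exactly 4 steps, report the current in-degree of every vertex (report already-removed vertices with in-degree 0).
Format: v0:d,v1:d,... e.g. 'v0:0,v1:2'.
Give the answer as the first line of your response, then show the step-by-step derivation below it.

v0:0,v1:0,v2:0,v3:0,v4:0,v5:0,v6:1,v7:0

step 1: output 0; order=[0]; indeg=(0,1,1,0,0,0,2,0)
step 2: output 3; order=[0,3]; indeg=(0,0,1,0,0,0,2,0)
step 3: output 1; order=[0,3,1]; indeg=(0,0,1,0,0,0,2,0)
step 4: output 4; order=[0,3,1,4]; indeg=(0,0,0,0,0,0,1,0)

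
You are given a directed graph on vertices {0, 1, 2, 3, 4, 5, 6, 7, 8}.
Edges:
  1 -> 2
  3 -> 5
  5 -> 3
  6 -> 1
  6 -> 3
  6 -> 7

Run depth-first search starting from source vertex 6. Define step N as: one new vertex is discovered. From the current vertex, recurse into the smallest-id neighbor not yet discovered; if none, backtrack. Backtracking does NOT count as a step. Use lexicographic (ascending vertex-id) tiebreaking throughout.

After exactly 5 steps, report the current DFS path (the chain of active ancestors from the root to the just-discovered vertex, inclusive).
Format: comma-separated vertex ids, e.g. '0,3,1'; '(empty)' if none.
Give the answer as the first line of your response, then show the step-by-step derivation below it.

6,3,5

step 1: discover 6; path=6; order=6
step 2: discover 1; path=6>1; order=6,1
step 3: discover 2; path=6>1>2; order=6,1,2
step 4: discover 3; path=6>3; order=6,1,2,3
step 5: discover 5; path=6>3>5; order=6,1,2,3,5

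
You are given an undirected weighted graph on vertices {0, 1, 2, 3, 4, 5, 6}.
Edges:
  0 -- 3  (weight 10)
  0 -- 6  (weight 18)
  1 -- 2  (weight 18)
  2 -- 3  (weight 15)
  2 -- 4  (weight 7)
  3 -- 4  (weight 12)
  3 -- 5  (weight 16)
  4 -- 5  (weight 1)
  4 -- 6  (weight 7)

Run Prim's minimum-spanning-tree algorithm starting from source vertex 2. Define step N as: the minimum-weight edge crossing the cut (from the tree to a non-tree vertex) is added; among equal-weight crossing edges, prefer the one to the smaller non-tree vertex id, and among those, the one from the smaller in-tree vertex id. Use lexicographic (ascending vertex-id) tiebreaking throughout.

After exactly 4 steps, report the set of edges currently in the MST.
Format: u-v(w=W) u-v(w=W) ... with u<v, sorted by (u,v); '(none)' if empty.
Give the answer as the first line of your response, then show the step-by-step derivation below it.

2-4(w=7) 3-4(w=12) 4-5(w=1) 4-6(w=7)

step 1: add edge 2-4 (w=7); MST = {2-4(w=7)}
step 2: add edge 4-5 (w=1); MST = {2-4(w=7) 4-5(w=1)}
step 3: add edge 4-6 (w=7); MST = {2-4(w=7) 4-5(w=1) 4-6(w=7)}
step 4: add edge 3-4 (w=12); MST = {2-4(w=7) 3-4(w=12) 4-5(w=1) 4-6(w=7)}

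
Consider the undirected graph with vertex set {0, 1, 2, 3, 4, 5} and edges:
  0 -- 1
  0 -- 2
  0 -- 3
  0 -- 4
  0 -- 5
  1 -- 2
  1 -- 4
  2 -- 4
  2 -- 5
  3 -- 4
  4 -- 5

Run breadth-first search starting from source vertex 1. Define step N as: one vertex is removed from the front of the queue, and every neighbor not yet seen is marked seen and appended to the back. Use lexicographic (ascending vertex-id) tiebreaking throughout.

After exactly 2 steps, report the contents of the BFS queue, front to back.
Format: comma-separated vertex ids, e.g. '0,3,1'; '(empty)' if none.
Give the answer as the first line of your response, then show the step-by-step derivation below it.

2,4,3,5

step 1: dequeue 1; queue=[0,2,4]; order=1
step 2: dequeue 0; queue=[2,4,3,5]; order=1,0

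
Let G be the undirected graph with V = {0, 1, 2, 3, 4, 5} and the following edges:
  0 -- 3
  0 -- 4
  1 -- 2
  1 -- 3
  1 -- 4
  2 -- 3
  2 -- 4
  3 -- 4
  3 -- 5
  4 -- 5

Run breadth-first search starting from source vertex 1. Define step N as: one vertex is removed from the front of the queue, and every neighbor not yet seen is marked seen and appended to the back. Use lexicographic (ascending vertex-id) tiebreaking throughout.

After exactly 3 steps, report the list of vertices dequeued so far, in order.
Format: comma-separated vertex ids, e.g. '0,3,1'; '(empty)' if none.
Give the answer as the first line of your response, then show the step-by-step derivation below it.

1,2,3

step 1: dequeue 1; queue=[2,3,4]; order=1
step 2: dequeue 2; queue=[3,4]; order=1,2
step 3: dequeue 3; queue=[4,0,5]; order=1,2,3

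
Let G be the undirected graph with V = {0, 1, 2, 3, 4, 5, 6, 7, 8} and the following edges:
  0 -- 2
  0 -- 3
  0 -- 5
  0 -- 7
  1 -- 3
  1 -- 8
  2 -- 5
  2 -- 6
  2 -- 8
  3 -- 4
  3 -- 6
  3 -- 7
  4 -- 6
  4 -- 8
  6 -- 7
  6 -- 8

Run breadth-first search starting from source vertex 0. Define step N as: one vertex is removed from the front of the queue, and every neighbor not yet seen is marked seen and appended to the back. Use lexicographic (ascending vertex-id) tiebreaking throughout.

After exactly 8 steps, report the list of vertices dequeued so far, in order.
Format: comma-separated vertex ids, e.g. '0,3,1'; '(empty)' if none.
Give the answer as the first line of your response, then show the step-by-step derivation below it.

0,2,3,5,7,6,8,1

step 1: dequeue 0; queue=[2,3,5,7]; order=0
step 2: dequeue 2; queue=[3,5,7,6,8]; order=0,2
step 3: dequeue 3; queue=[5,7,6,8,1,4]; order=0,2,3
step 4: dequeue 5; queue=[7,6,8,1,4]; order=0,2,3,5
step 5: dequeue 7; queue=[6,8,1,4]; order=0,2,3,5,7
step 6: dequeue 6; queue=[8,1,4]; order=0,2,3,5,7,6
step 7: dequeue 8; queue=[1,4]; order=0,2,3,5,7,6,8
step 8: dequeue 1; queue=[4]; order=0,2,3,5,7,6,8,1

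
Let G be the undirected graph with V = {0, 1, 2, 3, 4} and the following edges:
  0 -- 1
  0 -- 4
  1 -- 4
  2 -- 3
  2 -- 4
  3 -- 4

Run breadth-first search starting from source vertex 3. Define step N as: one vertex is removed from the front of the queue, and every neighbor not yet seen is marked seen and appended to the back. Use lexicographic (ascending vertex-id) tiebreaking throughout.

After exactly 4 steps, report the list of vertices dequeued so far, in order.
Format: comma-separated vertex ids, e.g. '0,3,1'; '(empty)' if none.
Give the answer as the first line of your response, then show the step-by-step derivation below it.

3,2,4,0

step 1: dequeue 3; queue=[2,4]; order=3
step 2: dequeue 2; queue=[4]; order=3,2
step 3: dequeue 4; queue=[0,1]; order=3,2,4
step 4: dequeue 0; queue=[1]; order=3,2,4,0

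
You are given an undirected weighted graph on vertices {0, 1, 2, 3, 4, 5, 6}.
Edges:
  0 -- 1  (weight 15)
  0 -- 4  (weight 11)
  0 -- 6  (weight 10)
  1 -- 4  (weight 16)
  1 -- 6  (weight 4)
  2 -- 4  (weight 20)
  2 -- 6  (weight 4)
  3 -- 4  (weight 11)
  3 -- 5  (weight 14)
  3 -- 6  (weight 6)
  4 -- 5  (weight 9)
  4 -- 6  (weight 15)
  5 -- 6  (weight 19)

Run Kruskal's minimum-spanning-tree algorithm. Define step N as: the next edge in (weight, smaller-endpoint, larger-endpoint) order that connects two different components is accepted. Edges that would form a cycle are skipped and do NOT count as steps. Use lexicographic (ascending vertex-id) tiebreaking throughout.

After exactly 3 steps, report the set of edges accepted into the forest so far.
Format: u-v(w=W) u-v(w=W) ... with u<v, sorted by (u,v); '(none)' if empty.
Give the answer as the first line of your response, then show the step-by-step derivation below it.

1-6(w=4) 2-6(w=4) 3-6(w=6)

step 1: add edge 1-6 (w=4); MST = {1-6(w=4)}
step 2: add edge 2-6 (w=4); MST = {1-6(w=4) 2-6(w=4)}
step 3: add edge 3-6 (w=6); MST = {1-6(w=4) 2-6(w=4) 3-6(w=6)}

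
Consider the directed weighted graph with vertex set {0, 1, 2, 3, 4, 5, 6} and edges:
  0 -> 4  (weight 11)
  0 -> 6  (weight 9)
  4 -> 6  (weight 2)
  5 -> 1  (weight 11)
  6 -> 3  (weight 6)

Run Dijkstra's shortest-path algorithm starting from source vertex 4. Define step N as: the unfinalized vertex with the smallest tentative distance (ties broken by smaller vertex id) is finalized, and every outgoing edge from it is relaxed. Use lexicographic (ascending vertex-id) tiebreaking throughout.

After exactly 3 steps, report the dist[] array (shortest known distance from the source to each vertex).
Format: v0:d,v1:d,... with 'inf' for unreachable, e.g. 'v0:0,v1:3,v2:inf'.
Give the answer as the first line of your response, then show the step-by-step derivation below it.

v0:inf,v1:inf,v2:inf,v3:8,v4:0,v5:inf,v6:2

step 1: dist = v0:inf,v1:inf,v2:inf,v3:inf,v4:0,v5:inf,v6:2
step 2: dist = v0:inf,v1:inf,v2:inf,v3:8,v4:0,v5:inf,v6:2
step 3: dist = v0:inf,v1:inf,v2:inf,v3:8,v4:0,v5:inf,v6:2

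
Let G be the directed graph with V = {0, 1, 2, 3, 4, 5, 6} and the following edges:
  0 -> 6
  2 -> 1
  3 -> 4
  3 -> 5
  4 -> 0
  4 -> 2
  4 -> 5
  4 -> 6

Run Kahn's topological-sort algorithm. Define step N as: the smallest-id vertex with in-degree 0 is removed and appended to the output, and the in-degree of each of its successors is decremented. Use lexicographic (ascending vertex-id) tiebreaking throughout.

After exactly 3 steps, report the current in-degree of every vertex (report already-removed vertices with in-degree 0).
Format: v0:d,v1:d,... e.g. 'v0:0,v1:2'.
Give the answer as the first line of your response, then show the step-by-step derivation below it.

v0:0,v1:1,v2:0,v3:0,v4:0,v5:0,v6:0

step 1: output 3; order=[3]; indeg=(1,1,1,0,0,1,2)
step 2: output 4; order=[3,4]; indeg=(0,1,0,0,0,0,1)
step 3: output 0; order=[3,4,0]; indeg=(0,1,0,0,0,0,0)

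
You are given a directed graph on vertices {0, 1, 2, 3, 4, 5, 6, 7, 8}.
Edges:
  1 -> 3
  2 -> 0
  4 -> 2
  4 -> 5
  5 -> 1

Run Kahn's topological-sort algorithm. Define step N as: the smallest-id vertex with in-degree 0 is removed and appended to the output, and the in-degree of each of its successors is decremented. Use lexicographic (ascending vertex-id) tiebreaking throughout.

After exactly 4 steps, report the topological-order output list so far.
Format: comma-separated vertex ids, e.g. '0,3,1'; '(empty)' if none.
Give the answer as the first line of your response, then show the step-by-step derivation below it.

4,2,0,5

step 1: output 4; order=[4]; indeg=(1,1,0,1,0,0,0,0,0)
step 2: output 2; order=[4,2]; indeg=(0,1,0,1,0,0,0,0,0)
step 3: output 0; order=[4,2,0]; indeg=(0,1,0,1,0,0,0,0,0)
step 4: output 5; order=[4,2,0,5]; indeg=(0,0,0,1,0,0,0,0,0)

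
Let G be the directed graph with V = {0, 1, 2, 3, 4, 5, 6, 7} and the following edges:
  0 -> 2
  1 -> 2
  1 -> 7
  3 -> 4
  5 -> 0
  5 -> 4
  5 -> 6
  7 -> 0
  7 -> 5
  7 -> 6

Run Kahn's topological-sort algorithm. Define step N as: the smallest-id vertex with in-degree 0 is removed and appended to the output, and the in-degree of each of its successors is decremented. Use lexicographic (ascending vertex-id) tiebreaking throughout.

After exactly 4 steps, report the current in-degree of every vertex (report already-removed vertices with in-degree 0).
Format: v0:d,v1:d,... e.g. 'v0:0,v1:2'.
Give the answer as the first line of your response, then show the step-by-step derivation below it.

v0:0,v1:0,v2:1,v3:0,v4:0,v5:0,v6:0,v7:0

step 1: output 1; order=[1]; indeg=(2,0,1,0,2,1,2,0)
step 2: output 3; order=[1,3]; indeg=(2,0,1,0,1,1,2,0)
step 3: output 7; order=[1,3,7]; indeg=(1,0,1,0,1,0,1,0)
step 4: output 5; order=[1,3,7,5]; indeg=(0,0,1,0,0,0,0,0)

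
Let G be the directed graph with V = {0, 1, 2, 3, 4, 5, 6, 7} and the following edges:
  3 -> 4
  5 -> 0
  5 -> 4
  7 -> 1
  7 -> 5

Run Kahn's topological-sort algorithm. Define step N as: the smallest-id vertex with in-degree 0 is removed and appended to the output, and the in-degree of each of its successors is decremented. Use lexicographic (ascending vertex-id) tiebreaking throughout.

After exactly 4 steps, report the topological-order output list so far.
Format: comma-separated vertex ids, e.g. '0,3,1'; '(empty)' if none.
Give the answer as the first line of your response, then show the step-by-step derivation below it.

2,3,6,7

step 1: output 2; order=[2]; indeg=(1,1,0,0,2,1,0,0)
step 2: output 3; order=[2,3]; indeg=(1,1,0,0,1,1,0,0)
step 3: output 6; order=[2,3,6]; indeg=(1,1,0,0,1,1,0,0)
step 4: output 7; order=[2,3,6,7]; indeg=(1,0,0,0,1,0,0,0)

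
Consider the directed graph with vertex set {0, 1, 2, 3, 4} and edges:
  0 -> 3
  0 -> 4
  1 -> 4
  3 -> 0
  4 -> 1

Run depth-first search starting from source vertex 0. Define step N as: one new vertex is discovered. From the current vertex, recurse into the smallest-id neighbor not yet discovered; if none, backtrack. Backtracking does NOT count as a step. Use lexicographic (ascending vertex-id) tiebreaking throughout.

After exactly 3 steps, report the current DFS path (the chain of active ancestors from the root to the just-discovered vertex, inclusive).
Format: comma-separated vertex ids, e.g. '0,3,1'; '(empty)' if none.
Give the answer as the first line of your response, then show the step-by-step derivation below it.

0,4

step 1: discover 0; path=0; order=0
step 2: discover 3; path=0>3; order=0,3
step 3: discover 4; path=0>4; order=0,3,4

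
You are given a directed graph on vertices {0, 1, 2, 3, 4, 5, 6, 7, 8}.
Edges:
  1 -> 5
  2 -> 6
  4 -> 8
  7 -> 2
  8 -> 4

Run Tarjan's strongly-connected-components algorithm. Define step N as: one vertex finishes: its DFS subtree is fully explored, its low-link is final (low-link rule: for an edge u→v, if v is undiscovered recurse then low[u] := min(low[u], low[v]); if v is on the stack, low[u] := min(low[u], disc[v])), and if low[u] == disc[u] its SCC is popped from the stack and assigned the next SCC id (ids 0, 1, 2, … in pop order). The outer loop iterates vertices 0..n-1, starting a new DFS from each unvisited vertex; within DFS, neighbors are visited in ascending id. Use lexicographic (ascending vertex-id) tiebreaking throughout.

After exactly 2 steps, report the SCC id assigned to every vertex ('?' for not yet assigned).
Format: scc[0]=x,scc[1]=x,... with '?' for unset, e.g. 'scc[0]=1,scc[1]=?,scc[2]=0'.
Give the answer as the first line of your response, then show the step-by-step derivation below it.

scc[0]=0,scc[1]=?,scc[2]=?,scc[3]=?,scc[4]=?,scc[5]=1,scc[6]=?,scc[7]=?,scc[8]=?

step 1: low=(low[0]=0,low[1]=?,low[2]=?,low[3]=?,low[4]=?,low[5]=?,low[6]=?,low[7]=?,low[8]=?); scc=(scc[0]=0,scc[1]=?,scc[2]=?,scc[3]=?,scc[4]=?,scc[5]=?,scc[6]=?,scc[7]=?,scc[8]=?)
step 2: low=(low[0]=0,low[1]=1,low[2]=?,low[3]=?,low[4]=?,low[5]=2,low[6]=?,low[7]=?,low[8]=?); scc=(scc[0]=0,scc[1]=?,scc[2]=?,scc[3]=?,scc[4]=?,scc[5]=1,scc[6]=?,scc[7]=?,scc[8]=?)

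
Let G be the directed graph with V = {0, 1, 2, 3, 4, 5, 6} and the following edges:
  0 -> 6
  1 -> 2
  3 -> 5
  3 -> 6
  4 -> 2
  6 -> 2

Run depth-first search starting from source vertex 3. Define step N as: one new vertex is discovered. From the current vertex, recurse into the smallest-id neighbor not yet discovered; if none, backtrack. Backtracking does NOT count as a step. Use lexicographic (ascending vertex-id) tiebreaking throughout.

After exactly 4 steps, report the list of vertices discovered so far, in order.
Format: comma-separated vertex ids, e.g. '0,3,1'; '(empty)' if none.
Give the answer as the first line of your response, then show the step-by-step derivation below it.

3,5,6,2

step 1: discover 3; path=3; order=3
step 2: discover 5; path=3>5; order=3,5
step 3: discover 6; path=3>6; order=3,5,6
step 4: discover 2; path=3>6>2; order=3,5,6,2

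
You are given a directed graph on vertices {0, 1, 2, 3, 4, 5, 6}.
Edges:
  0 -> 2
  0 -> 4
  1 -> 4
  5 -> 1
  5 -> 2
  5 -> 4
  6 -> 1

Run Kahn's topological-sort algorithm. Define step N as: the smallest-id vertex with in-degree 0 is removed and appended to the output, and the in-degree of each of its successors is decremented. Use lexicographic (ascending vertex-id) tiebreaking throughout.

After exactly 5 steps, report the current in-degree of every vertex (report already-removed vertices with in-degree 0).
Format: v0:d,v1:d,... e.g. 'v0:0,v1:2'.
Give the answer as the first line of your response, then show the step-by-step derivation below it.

v0:0,v1:0,v2:0,v3:0,v4:1,v5:0,v6:0

step 1: output 0; order=[0]; indeg=(0,2,1,0,2,0,0)
step 2: output 3; order=[0,3]; indeg=(0,2,1,0,2,0,0)
step 3: output 5; order=[0,3,5]; indeg=(0,1,0,0,1,0,0)
step 4: output 2; order=[0,3,5,2]; indeg=(0,1,0,0,1,0,0)
step 5: output 6; order=[0,3,5,2,6]; indeg=(0,0,0,0,1,0,0)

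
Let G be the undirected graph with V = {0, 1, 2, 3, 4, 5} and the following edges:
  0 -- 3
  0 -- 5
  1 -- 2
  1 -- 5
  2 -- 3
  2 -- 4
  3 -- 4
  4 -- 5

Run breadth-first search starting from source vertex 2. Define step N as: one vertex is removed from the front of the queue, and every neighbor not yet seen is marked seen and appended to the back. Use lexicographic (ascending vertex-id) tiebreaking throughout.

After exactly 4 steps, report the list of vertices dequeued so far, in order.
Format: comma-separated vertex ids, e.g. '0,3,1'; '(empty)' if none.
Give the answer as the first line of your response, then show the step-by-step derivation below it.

2,1,3,4

step 1: dequeue 2; queue=[1,3,4]; order=2
step 2: dequeue 1; queue=[3,4,5]; order=2,1
step 3: dequeue 3; queue=[4,5,0]; order=2,1,3
step 4: dequeue 4; queue=[5,0]; order=2,1,3,4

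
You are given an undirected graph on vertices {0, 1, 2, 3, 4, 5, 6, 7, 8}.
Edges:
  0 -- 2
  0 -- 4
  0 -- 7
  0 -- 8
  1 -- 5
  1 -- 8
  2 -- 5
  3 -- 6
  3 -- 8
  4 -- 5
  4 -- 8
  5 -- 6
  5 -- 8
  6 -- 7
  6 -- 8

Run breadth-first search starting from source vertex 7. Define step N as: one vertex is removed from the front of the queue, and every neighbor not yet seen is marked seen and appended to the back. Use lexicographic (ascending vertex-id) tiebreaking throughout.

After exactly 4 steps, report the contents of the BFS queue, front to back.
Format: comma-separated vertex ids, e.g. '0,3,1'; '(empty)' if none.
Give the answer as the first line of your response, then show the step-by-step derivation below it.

4,8,3,5

step 1: dequeue 7; queue=[0,6]; order=7
step 2: dequeue 0; queue=[6,2,4,8]; order=7,0
step 3: dequeue 6; queue=[2,4,8,3,5]; order=7,0,6
step 4: dequeue 2; queue=[4,8,3,5]; order=7,0,6,2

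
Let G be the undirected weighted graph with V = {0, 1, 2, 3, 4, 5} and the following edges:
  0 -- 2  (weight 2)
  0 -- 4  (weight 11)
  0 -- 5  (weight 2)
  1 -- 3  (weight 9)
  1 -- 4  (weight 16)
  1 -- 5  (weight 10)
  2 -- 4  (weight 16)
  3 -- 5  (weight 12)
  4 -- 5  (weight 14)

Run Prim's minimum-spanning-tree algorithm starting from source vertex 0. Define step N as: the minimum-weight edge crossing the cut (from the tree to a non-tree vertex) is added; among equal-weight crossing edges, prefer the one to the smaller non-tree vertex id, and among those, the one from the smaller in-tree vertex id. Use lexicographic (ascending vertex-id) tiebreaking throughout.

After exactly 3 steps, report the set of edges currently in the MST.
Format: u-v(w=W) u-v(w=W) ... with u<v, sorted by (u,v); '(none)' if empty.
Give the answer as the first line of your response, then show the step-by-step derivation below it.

0-2(w=2) 0-5(w=2) 1-5(w=10)

step 1: add edge 0-2 (w=2); MST = {0-2(w=2)}
step 2: add edge 0-5 (w=2); MST = {0-2(w=2) 0-5(w=2)}
step 3: add edge 1-5 (w=10); MST = {0-2(w=2) 0-5(w=2) 1-5(w=10)}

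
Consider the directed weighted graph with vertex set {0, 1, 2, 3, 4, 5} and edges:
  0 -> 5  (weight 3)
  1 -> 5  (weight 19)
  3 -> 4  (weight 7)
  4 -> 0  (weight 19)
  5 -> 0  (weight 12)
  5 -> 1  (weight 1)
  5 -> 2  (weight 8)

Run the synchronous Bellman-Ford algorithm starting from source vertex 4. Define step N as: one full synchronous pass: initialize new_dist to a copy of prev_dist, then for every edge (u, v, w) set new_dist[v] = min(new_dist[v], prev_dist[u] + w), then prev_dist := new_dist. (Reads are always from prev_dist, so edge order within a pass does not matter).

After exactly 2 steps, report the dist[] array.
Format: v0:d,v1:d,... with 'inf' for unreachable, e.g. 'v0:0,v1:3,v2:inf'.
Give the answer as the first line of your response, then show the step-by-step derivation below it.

v0:19,v1:inf,v2:inf,v3:inf,v4:0,v5:22

step 1: dist = v0:19,v1:inf,v2:inf,v3:inf,v4:0,v5:inf
step 2: dist = v0:19,v1:inf,v2:inf,v3:inf,v4:0,v5:22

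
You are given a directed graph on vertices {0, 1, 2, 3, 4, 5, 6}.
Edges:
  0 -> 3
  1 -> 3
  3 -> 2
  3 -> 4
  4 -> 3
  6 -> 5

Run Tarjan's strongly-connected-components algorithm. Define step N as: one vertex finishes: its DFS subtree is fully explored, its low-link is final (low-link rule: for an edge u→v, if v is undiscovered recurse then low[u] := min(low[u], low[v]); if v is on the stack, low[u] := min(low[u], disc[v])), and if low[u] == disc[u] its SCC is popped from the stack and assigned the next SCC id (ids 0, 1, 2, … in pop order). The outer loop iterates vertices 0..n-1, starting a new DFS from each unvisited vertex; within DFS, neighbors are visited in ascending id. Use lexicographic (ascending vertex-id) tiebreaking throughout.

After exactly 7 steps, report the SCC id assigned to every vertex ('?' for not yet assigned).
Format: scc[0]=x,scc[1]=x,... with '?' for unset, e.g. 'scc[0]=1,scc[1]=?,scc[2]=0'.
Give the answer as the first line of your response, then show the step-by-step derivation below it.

scc[0]=2,scc[1]=3,scc[2]=0,scc[3]=1,scc[4]=1,scc[5]=4,scc[6]=5

step 1: low=(low[0]=0,low[1]=?,low[2]=2,low[3]=1,low[4]=?,low[5]=?,low[6]=?); scc=(scc[0]=?,scc[1]=?,scc[2]=0,scc[3]=?,scc[4]=?,scc[5]=?,scc[6]=?)
step 2: low=(low[0]=0,low[1]=?,low[2]=2,low[3]=1,low[4]=1,low[5]=?,low[6]=?); scc=(scc[0]=?,scc[1]=?,scc[2]=0,scc[3]=?,scc[4]=?,scc[5]=?,scc[6]=?)
step 3: low=(low[0]=0,low[1]=?,low[2]=2,low[3]=1,low[4]=1,low[5]=?,low[6]=?); scc=(scc[0]=?,scc[1]=?,scc[2]=0,scc[3]=1,scc[4]=1,scc[5]=?,scc[6]=?)
step 4: low=(low[0]=0,low[1]=?,low[2]=2,low[3]=1,low[4]=1,low[5]=?,low[6]=?); scc=(scc[0]=2,scc[1]=?,scc[2]=0,scc[3]=1,scc[4]=1,scc[5]=?,scc[6]=?)
step 5: low=(low[0]=0,low[1]=4,low[2]=2,low[3]=1,low[4]=1,low[5]=?,low[6]=?); scc=(scc[0]=2,scc[1]=3,scc[2]=0,scc[3]=1,scc[4]=1,scc[5]=?,scc[6]=?)
step 6: low=(low[0]=0,low[1]=4,low[2]=2,low[3]=1,low[4]=1,low[5]=5,low[6]=?); scc=(scc[0]=2,scc[1]=3,scc[2]=0,scc[3]=1,scc[4]=1,scc[5]=4,scc[6]=?)
step 7: low=(low[0]=0,low[1]=4,low[2]=2,low[3]=1,low[4]=1,low[5]=5,low[6]=6); scc=(scc[0]=2,scc[1]=3,scc[2]=0,scc[3]=1,scc[4]=1,scc[5]=4,scc[6]=5)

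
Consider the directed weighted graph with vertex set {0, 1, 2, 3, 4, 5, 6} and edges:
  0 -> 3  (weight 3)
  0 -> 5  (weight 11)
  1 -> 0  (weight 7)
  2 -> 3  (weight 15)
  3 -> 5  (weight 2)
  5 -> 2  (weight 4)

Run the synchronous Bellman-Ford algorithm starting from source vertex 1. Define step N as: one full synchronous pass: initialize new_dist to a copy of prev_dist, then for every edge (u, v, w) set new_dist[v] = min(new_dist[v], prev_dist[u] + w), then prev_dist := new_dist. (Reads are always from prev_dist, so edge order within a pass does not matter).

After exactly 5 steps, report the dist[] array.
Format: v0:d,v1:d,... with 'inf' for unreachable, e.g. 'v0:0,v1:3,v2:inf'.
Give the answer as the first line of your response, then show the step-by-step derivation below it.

v0:7,v1:0,v2:16,v3:10,v4:inf,v5:12,v6:inf

step 1: dist = v0:7,v1:0,v2:inf,v3:inf,v4:inf,v5:inf,v6:inf
step 2: dist = v0:7,v1:0,v2:inf,v3:10,v4:inf,v5:18,v6:inf
step 3: dist = v0:7,v1:0,v2:22,v3:10,v4:inf,v5:12,v6:inf
step 4: dist = v0:7,v1:0,v2:16,v3:10,v4:inf,v5:12,v6:inf
step 5: dist = v0:7,v1:0,v2:16,v3:10,v4:inf,v5:12,v6:inf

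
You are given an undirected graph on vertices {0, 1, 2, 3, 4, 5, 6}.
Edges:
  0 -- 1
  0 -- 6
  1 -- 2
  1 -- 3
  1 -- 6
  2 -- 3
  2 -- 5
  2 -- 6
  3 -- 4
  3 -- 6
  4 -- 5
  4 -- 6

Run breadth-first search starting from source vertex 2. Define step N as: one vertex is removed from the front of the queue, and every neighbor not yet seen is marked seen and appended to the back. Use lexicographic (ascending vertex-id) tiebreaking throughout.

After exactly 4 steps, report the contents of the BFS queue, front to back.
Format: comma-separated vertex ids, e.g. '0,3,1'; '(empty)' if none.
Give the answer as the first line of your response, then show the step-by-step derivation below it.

6,0,4

step 1: dequeue 2; queue=[1,3,5,6]; order=2
step 2: dequeue 1; queue=[3,5,6,0]; order=2,1
step 3: dequeue 3; queue=[5,6,0,4]; order=2,1,3
step 4: dequeue 5; queue=[6,0,4]; order=2,1,3,5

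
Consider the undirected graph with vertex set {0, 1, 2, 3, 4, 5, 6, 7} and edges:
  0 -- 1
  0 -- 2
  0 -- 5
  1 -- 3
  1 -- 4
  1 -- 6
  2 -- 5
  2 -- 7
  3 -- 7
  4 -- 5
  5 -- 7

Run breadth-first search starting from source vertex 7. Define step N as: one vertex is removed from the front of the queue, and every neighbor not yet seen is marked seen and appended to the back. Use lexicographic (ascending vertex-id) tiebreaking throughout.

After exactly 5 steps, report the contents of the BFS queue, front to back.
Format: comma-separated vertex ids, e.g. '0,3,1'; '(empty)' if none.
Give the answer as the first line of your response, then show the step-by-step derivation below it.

1,4

step 1: dequeue 7; queue=[2,3,5]; order=7
step 2: dequeue 2; queue=[3,5,0]; order=7,2
step 3: dequeue 3; queue=[5,0,1]; order=7,2,3
step 4: dequeue 5; queue=[0,1,4]; order=7,2,3,5
step 5: dequeue 0; queue=[1,4]; order=7,2,3,5,0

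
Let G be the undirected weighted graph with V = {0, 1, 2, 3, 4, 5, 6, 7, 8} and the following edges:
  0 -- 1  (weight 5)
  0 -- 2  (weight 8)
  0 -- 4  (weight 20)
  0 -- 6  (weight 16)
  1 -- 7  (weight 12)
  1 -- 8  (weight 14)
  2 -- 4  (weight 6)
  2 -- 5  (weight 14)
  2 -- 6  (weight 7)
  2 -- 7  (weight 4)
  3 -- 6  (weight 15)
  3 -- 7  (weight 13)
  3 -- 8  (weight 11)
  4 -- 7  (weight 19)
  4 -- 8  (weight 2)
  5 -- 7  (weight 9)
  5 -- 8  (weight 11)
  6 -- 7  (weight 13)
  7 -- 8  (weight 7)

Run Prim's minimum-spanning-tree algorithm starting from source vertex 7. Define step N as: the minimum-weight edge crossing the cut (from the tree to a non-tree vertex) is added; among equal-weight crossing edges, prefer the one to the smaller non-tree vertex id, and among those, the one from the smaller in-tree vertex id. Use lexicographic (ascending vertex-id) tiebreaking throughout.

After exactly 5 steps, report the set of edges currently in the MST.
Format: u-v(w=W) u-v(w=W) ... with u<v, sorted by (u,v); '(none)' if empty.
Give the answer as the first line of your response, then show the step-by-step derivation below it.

0-2(w=8) 2-4(w=6) 2-6(w=7) 2-7(w=4) 4-8(w=2)

step 1: add edge 2-7 (w=4); MST = {2-7(w=4)}
step 2: add edge 2-4 (w=6); MST = {2-4(w=6) 2-7(w=4)}
step 3: add edge 4-8 (w=2); MST = {2-4(w=6) 2-7(w=4) 4-8(w=2)}
step 4: add edge 2-6 (w=7); MST = {2-4(w=6) 2-6(w=7) 2-7(w=4) 4-8(w=2)}
step 5: add edge 0-2 (w=8); MST = {0-2(w=8) 2-4(w=6) 2-6(w=7) 2-7(w=4) 4-8(w=2)}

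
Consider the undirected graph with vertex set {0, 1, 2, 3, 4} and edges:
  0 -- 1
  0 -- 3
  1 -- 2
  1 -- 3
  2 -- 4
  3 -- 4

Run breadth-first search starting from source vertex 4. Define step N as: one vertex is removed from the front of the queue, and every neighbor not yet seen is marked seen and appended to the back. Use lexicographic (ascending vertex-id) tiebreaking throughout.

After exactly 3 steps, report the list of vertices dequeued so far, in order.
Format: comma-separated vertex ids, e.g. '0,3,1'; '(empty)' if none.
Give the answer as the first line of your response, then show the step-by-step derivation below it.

4,2,3

step 1: dequeue 4; queue=[2,3]; order=4
step 2: dequeue 2; queue=[3,1]; order=4,2
step 3: dequeue 3; queue=[1,0]; order=4,2,3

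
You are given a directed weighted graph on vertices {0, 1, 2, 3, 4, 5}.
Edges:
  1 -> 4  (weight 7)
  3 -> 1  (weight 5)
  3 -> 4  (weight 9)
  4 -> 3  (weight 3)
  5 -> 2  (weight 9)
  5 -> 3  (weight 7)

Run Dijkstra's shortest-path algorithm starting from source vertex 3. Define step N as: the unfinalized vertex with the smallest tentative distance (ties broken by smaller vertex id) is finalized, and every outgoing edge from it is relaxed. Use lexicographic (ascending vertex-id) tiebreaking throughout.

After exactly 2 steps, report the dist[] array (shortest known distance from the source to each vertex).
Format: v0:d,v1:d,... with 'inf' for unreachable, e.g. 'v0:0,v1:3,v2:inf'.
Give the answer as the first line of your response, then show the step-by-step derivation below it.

v0:inf,v1:5,v2:inf,v3:0,v4:9,v5:inf

step 1: dist = v0:inf,v1:5,v2:inf,v3:0,v4:9,v5:inf
step 2: dist = v0:inf,v1:5,v2:inf,v3:0,v4:9,v5:inf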